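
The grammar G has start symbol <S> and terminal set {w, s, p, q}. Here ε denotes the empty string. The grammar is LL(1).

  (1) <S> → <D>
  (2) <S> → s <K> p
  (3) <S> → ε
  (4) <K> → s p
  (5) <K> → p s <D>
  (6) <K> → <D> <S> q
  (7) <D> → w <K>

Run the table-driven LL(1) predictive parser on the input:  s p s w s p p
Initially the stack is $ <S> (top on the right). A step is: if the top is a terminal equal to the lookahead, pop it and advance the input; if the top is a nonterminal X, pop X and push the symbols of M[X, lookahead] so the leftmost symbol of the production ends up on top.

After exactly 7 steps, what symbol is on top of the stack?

step 1: stack=$ <S>  input=s p s w s p p $  — expand <S> → s <K> p
step 2: stack=$ p <K> s  input=s p s w s p p $  — match s
step 3: stack=$ p <K>  input=p s w s p p $  — expand <K> → p s <D>
step 4: stack=$ p <D> s p  input=p s w s p p $  — match p
step 5: stack=$ p <D> s  input=s w s p p $  — match s
step 6: stack=$ p <D>  input=w s p p $  — expand <D> → w <K>
step 7: stack=$ p <K> w  input=w s p p $  — match w
Stack after step 7: $ p <K> (top = <K>).

<K>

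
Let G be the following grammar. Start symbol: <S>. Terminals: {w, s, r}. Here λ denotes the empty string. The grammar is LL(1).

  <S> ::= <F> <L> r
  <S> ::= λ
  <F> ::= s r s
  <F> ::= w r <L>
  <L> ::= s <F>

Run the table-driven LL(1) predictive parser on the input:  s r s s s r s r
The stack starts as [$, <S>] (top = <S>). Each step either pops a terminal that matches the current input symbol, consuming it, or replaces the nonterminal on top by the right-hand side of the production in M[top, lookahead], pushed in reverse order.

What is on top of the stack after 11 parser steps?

r

step 1: stack=$ <S>  input=s r s s s r s r $  — expand <S> ::= <F> <L> r
step 2: stack=$ r <L> <F>  input=s r s s s r s r $  — expand <F> ::= s r s
step 3: stack=$ r <L> s r s  input=s r s s s r s r $  — match s
step 4: stack=$ r <L> s r  input=r s s s r s r $  — match r
step 5: stack=$ r <L> s  input=s s s r s r $  — match s
step 6: stack=$ r <L>  input=s s r s r $  — expand <L> ::= s <F>
step 7: stack=$ r <F> s  input=s s r s r $  — match s
step 8: stack=$ r <F>  input=s r s r $  — expand <F> ::= s r s
step 9: stack=$ r s r s  input=s r s r $  — match s
step 10: stack=$ r s r  input=r s r $  — match r
step 11: stack=$ r s  input=s r $  — match s
Stack after step 11: $ r (top = r).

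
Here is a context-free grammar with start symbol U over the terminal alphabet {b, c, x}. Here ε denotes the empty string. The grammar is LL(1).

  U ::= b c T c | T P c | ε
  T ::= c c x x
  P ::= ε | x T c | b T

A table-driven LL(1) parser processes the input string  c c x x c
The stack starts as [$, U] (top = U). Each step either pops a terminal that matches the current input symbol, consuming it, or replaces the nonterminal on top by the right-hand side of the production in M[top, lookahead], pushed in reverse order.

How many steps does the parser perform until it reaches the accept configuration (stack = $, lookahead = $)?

8

     Stack          Input        Action
  1  $ U            c c x x c $  expand U ::= T P c
  2  $ c P T        c c x x c $  expand T ::= c c x x
  3  $ c P x x c c  c c x x c $  match c
  4  $ c P x x c    c x x c $    match c
  5  $ c P x x      x x c $      match x
  6  $ c P x        x c $        match x
  7  $ c P          c $          expand P ::= ε
  8  $ c            c $          match c
Accept reached after 8 steps.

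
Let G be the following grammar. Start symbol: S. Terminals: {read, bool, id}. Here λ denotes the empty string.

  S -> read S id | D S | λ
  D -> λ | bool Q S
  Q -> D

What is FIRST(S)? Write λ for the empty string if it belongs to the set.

FIRST(D) = {λ, bool}
FIRST(S) = {λ, bool, read}  (via D S)
FIRST(Q) = {λ, bool}  (via D)

{λ, bool, read}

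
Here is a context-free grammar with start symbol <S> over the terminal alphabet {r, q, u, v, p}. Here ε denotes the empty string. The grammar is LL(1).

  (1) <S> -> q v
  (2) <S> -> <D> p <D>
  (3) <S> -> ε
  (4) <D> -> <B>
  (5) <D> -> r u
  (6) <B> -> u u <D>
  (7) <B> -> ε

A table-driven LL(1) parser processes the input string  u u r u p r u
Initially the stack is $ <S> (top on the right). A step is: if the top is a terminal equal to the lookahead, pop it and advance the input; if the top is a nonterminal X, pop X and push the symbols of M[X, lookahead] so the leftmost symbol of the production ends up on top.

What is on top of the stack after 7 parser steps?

u

     Stack            Input            Action
  1  $ <S>            u u r u p r u $  expand <S> -> <D> p <D>
  2  $ <D> p <D>      u u r u p r u $  expand <D> -> <B>
  3  $ <D> p <B>      u u r u p r u $  expand <B> -> u u <D>
  4  $ <D> p <D> u u  u u r u p r u $  match u
  5  $ <D> p <D> u    u r u p r u $    match u
  6  $ <D> p <D>      r u p r u $      expand <D> -> r u
  7  $ <D> p u r      r u p r u $      match r
Stack after step 7: $ <D> p u (top = u).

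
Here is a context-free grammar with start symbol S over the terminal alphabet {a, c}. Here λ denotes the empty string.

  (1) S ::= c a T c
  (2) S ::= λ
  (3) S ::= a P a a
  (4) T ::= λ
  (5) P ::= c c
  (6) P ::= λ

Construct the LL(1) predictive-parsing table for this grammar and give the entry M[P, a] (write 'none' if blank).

FIRST(S): from S::=c a T c we get {c}; from S::=λ we get {λ}; from S::=a P a a we get {a}. So FIRST(S) = {λ, a, c}.
FIRST(T): from T::=λ we get {λ}. So FIRST(T) = {λ}.
FIRST(P): from P::=c c we get {c}; from P::=λ we get {λ}. So FIRST(P) = {λ, c}.
FOLLOW(S) includes $ since S is the start symbol.
FOLLOW(P): in S::=a P a a, P is followed by a a with FIRST {a}. Thus FOLLOW(P) = {a}.
For P ::= c c: FIRST(c c) = {c}, so it goes in M[P, t] for t ∈ {c}.
For P ::= λ: FIRST(λ) = {λ}, so it goes in M[P, t] for t ∈ {}; since λ ∈ FIRST, also for every t ∈ FOLLOW(P) = {a}.

P ::= λ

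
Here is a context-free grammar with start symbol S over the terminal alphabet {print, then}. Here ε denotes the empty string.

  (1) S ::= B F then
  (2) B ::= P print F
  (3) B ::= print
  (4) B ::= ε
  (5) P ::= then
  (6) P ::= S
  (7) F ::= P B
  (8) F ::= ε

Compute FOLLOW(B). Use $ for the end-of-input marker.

FIRST(S) = {print, then}  (via B F then)
FIRST(P) = {print, then}  (via S)
FIRST(B) = {ε, print, then}  (via P print F)
FIRST(F) = {ε, print, then}  (via P B)
FOLLOW(S) includes $ since S is the start symbol.
FOLLOW(S): in P::=S, the suffix after S is empty, so FOLLOW(S) ⊇ FOLLOW(P) = {print, then}. Thus FOLLOW(S) = {$, print, then}.
FOLLOW(B): in S::=B F then, B is followed by F then with FIRST {print, then}; in F::=P B, the suffix after B is empty, so FOLLOW(B) ⊇ FOLLOW(F) = {print, then}. Thus FOLLOW(B) = {print, then}.
FOLLOW(F): in S::=B F then, F is followed by then with FIRST {then}; in B::=P print F, the suffix after F is empty, so FOLLOW(F) ⊇ FOLLOW(B) = {print, then}. Thus FOLLOW(F) = {print, then}.
FOLLOW(P): in B::=P print F, P is followed by print F with FIRST {print}; in F::=P B, P is followed by B with FIRST {ε, print, then}; in F::=P B, the suffix after P is nullable, so FOLLOW(P) ⊇ FOLLOW(F) = {print, then}. Thus FOLLOW(P) = {print, then}.

{print, then}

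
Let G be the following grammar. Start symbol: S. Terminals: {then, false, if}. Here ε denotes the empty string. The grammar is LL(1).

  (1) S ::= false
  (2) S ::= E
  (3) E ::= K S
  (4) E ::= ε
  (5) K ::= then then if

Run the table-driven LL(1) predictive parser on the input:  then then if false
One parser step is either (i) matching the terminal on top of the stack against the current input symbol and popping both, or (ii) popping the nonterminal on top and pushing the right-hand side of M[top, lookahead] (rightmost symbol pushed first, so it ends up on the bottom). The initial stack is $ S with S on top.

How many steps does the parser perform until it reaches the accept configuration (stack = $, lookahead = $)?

8

step 1: stack=$ S  input=then then if false $  — expand S ::= E
step 2: stack=$ E  input=then then if false $  — expand E ::= K S
step 3: stack=$ S K  input=then then if false $  — expand K ::= then then if
step 4: stack=$ S if then then  input=then then if false $  — match then
step 5: stack=$ S if then  input=then if false $  — match then
step 6: stack=$ S if  input=if false $  — match if
step 7: stack=$ S  input=false $  — expand S ::= false
step 8: stack=$ false  input=false $  — match false
Accept reached after 8 steps.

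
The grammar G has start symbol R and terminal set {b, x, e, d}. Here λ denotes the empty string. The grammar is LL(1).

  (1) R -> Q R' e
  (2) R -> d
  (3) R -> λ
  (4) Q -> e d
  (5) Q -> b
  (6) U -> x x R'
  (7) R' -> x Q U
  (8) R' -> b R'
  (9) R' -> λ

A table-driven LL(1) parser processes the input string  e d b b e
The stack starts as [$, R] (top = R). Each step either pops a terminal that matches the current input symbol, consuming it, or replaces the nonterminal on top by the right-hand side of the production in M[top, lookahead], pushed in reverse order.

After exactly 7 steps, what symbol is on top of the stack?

step 1: stack=$ R  input=e d b b e $  — expand R -> Q R' e
step 2: stack=$ e R' Q  input=e d b b e $  — expand Q -> e d
step 3: stack=$ e R' d e  input=e d b b e $  — match e
step 4: stack=$ e R' d  input=d b b e $  — match d
step 5: stack=$ e R'  input=b b e $  — expand R' -> b R'
step 6: stack=$ e R' b  input=b b e $  — match b
step 7: stack=$ e R'  input=b e $  — expand R' -> b R'
Stack after step 7: $ e R' b (top = b).

b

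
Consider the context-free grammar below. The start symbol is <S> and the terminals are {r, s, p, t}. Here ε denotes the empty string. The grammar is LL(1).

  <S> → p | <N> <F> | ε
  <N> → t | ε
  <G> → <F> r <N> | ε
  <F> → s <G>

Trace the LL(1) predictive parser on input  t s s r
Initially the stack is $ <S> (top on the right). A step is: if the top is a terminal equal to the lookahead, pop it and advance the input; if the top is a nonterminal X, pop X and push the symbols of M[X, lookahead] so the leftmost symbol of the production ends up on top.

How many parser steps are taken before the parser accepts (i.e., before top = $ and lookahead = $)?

11

      Stack          Input      Action
   1  $ <S>          t s s r $  expand <S> → <N> <F>
   2  $ <F> <N>      t s s r $  expand <N> → t
   3  $ <F> t        t s s r $  match t
   4  $ <F>          s s r $    expand <F> → s <G>
   5  $ <G> s        s s r $    match s
   6  $ <G>          s r $      expand <G> → <F> r <N>
   7  $ <N> r <F>    s r $      expand <F> → s <G>
   8  $ <N> r <G> s  s r $      match s
   9  $ <N> r <G>    r $        expand <G> → ε
  10  $ <N> r        r $        match r
  11  $ <N>          $          expand <N> → ε
Accept reached after 11 steps.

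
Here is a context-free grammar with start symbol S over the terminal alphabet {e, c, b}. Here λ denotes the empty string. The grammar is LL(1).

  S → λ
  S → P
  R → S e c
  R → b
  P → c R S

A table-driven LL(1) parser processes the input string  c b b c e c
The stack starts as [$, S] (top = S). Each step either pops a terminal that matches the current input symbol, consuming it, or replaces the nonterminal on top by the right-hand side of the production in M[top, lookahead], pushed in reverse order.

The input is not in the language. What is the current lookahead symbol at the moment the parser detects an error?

b

step 1: stack=$ S  input=c b b c e c $  — expand S → P
step 2: stack=$ P  input=c b b c e c $  — expand P → c R S
step 3: stack=$ S R c  input=c b b c e c $  — match c
step 4: stack=$ S R  input=b b c e c $  — expand R → b
step 5: stack=$ S b  input=b b c e c $  — match b
step 6: stack=$ S  input=b c e c $  — error: M[S, b] is empty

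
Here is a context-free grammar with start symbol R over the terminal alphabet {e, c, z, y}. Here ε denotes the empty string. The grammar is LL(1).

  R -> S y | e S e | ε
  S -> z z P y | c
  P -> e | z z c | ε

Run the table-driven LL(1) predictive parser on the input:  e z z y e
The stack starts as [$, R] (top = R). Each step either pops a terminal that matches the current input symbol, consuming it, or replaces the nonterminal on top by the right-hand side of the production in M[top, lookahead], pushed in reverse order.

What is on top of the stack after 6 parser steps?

y

step 1: stack=$ R  input=e z z y e $  — expand R -> e S e
step 2: stack=$ e S e  input=e z z y e $  — match e
step 3: stack=$ e S  input=z z y e $  — expand S -> z z P y
step 4: stack=$ e y P z z  input=z z y e $  — match z
step 5: stack=$ e y P z  input=z y e $  — match z
step 6: stack=$ e y P  input=y e $  — expand P -> ε
Stack after step 6: $ e y (top = y).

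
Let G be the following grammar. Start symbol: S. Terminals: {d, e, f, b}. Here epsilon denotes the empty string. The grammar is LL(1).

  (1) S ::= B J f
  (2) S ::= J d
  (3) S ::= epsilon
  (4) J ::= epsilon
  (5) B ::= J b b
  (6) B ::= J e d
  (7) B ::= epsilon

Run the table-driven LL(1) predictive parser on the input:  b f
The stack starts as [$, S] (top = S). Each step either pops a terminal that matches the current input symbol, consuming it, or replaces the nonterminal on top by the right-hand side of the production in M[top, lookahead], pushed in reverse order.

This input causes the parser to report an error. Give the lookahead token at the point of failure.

     Stack        Input  Action
  1  $ S          b f $  expand S ::= B J f
  2  $ f J B      b f $  expand B ::= J b b
  3  $ f J b b J  b f $  expand J ::= epsilon
  4  $ f J b b    b f $  match b
  5  $ f J b      f $    error: top is terminal b but lookahead is f

f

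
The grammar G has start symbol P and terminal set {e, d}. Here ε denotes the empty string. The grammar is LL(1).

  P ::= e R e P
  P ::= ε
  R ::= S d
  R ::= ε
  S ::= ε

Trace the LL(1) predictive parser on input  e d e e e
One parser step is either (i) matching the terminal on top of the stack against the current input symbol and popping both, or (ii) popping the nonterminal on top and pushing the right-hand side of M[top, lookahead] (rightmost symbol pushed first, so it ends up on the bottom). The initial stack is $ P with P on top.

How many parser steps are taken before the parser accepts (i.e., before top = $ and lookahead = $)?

11

      Stack      Input        Action
   1  $ P        e d e e e $  expand P ::= e R e P
   2  $ P e R e  e d e e e $  match e
   3  $ P e R    d e e e $    expand R ::= S d
   4  $ P e d S  d e e e $    expand S ::= ε
   5  $ P e d    d e e e $    match d
   6  $ P e      e e e $      match e
   7  $ P        e e $        expand P ::= e R e P
   8  $ P e R e  e e $        match e
   9  $ P e R    e $          expand R ::= ε
  10  $ P e      e $          match e
  11  $ P        $            expand P ::= ε
Accept reached after 11 steps.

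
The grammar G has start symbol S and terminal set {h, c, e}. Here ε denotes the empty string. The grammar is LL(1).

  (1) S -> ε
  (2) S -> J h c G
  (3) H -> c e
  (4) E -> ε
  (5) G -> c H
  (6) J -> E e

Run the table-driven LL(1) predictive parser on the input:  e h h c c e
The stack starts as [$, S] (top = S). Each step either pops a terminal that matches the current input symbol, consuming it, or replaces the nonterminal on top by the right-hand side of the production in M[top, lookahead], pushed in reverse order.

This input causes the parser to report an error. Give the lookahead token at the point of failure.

h

     Stack        Input          Action
  1  $ S          e h h c c e $  expand S -> J h c G
  2  $ G c h J    e h h c c e $  expand J -> E e
  3  $ G c h e E  e h h c c e $  expand E -> ε
  4  $ G c h e    e h h c c e $  match e
  5  $ G c h      h h c c e $    match h
  6  $ G c        h c c e $      error: top is terminal c but lookahead is h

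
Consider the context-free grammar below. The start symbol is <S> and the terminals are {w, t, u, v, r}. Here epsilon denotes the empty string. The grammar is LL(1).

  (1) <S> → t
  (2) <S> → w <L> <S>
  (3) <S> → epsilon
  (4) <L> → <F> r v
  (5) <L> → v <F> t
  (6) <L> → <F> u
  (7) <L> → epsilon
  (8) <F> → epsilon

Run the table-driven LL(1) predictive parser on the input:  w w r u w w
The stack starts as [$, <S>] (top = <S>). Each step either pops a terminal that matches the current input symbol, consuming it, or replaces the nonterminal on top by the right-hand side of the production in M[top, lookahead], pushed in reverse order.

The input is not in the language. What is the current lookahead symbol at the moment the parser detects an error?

     Stack          Input          Action
  1  $ <S>          w w r u w w $  expand <S> → w <L> <S>
  2  $ <S> <L> w    w w r u w w $  match w
  3  $ <S> <L>      w r u w w $    expand <L> → epsilon
  4  $ <S>          w r u w w $    expand <S> → w <L> <S>
  5  $ <S> <L> w    w r u w w $    match w
  6  $ <S> <L>      r u w w $      expand <L> → <F> r v
  7  $ <S> v r <F>  r u w w $      expand <F> → epsilon
  8  $ <S> v r      r u w w $      match r
  9  $ <S> v        u w w $        error: top is terminal v but lookahead is u

u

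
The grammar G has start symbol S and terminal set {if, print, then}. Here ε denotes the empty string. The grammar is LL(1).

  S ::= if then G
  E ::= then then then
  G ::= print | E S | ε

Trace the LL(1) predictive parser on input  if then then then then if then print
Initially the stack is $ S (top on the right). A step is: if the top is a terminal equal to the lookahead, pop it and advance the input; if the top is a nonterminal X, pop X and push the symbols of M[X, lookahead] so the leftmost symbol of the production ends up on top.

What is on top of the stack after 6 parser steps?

step 1: stack=$ S  input=if then then then then if then print $  — expand S ::= if then G
step 2: stack=$ G then if  input=if then then then then if then print $  — match if
step 3: stack=$ G then  input=then then then then if then print $  — match then
step 4: stack=$ G  input=then then then if then print $  — expand G ::= E S
step 5: stack=$ S E  input=then then then if then print $  — expand E ::= then then then
step 6: stack=$ S then then then  input=then then then if then print $  — match then
Stack after step 6: $ S then then (top = then).

then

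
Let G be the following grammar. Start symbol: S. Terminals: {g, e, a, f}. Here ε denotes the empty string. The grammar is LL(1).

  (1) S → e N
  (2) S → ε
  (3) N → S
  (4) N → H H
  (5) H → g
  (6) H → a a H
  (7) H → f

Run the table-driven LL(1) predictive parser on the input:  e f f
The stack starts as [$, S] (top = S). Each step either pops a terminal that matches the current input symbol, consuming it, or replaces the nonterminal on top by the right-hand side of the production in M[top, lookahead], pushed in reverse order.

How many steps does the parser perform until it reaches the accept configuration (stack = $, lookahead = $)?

     Stack  Input    Action
  1  $ S    e f f $  expand S → e N
  2  $ N e  e f f $  match e
  3  $ N    f f $    expand N → H H
  4  $ H H  f f $    expand H → f
  5  $ H f  f f $    match f
  6  $ H    f $      expand H → f
  7  $ f    f $      match f
Accept reached after 7 steps.

7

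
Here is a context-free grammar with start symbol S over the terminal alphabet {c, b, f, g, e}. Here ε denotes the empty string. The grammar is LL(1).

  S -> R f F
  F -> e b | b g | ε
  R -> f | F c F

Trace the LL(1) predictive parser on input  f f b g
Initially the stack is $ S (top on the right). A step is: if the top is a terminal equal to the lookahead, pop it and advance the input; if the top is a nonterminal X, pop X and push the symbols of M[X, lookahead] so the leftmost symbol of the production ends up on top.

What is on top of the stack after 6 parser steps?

step 1: stack=$ S  input=f f b g $  — expand S -> R f F
step 2: stack=$ F f R  input=f f b g $  — expand R -> f
step 3: stack=$ F f f  input=f f b g $  — match f
step 4: stack=$ F f  input=f b g $  — match f
step 5: stack=$ F  input=b g $  — expand F -> b g
step 6: stack=$ g b  input=b g $  — match b
Stack after step 6: $ g (top = g).

g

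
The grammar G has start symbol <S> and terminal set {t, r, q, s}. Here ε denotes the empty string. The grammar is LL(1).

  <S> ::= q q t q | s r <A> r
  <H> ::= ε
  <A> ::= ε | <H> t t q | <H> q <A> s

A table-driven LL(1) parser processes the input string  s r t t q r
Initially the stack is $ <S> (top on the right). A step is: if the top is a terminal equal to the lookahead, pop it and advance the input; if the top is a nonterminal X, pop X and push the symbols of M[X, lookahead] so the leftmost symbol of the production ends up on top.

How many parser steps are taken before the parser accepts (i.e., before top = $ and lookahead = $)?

9

     Stack          Input          Action
  1  $ <S>          s r t t q r $  expand <S> ::= s r <A> r
  2  $ r <A> r s    s r t t q r $  match s
  3  $ r <A> r      r t t q r $    match r
  4  $ r <A>        t t q r $      expand <A> ::= <H> t t q
  5  $ r q t t <H>  t t q r $      expand <H> ::= ε
  6  $ r q t t      t t q r $      match t
  7  $ r q t        t q r $        match t
  8  $ r q          q r $          match q
  9  $ r            r $            match r
Accept reached after 9 steps.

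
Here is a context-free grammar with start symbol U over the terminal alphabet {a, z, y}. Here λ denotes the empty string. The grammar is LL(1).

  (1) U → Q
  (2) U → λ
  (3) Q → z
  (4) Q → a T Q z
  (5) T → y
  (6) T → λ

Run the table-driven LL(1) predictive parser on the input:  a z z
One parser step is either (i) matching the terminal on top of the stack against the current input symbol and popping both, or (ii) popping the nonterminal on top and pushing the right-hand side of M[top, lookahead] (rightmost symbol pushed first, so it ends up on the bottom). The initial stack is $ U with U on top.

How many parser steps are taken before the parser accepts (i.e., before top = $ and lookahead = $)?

     Stack      Input    Action
  1  $ U        a z z $  expand U → Q
  2  $ Q        a z z $  expand Q → a T Q z
  3  $ z Q T a  a z z $  match a
  4  $ z Q T    z z $    expand T → λ
  5  $ z Q      z z $    expand Q → z
  6  $ z z      z z $    match z
  7  $ z        z $      match z
Accept reached after 7 steps.

7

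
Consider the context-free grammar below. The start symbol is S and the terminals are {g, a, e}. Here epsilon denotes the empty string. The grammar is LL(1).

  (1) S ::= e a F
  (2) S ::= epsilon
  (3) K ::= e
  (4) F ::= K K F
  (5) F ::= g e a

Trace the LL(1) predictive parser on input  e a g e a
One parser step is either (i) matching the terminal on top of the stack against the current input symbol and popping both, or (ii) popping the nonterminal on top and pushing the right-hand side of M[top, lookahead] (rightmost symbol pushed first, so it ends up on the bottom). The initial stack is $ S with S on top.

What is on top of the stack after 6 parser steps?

     Stack    Input        Action
  1  $ S      e a g e a $  expand S ::= e a F
  2  $ F a e  e a g e a $  match e
  3  $ F a    a g e a $    match a
  4  $ F      g e a $      expand F ::= g e a
  5  $ a e g  g e a $      match g
  6  $ a e    e a $        match e
Stack after step 6: $ a (top = a).

a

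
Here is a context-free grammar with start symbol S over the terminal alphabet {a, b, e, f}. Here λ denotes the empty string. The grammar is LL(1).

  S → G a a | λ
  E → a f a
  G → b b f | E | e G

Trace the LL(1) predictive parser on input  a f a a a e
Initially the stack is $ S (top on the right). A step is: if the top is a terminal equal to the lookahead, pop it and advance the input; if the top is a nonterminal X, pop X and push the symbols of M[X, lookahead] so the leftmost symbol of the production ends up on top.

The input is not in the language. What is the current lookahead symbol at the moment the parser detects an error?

step 1: stack=$ S  input=a f a a a e $  — expand S → G a a
step 2: stack=$ a a G  input=a f a a a e $  — expand G → E
step 3: stack=$ a a E  input=a f a a a e $  — expand E → a f a
step 4: stack=$ a a a f a  input=a f a a a e $  — match a
step 5: stack=$ a a a f  input=f a a a e $  — match f
step 6: stack=$ a a a  input=a a a e $  — match a
step 7: stack=$ a a  input=a a e $  — match a
step 8: stack=$ a  input=a e $  — match a
step 9: stack=$  input=e $  — error: stack empty but input remains

e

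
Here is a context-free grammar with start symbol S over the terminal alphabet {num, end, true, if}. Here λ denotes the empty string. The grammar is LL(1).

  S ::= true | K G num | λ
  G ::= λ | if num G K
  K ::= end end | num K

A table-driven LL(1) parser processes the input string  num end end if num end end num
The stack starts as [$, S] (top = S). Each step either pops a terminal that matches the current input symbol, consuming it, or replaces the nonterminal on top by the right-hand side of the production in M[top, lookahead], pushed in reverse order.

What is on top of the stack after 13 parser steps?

num

step 1: stack=$ S  input=num end end if num end end num $  — expand S ::= K G num
step 2: stack=$ num G K  input=num end end if num end end num $  — expand K ::= num K
step 3: stack=$ num G K num  input=num end end if num end end num $  — match num
step 4: stack=$ num G K  input=end end if num end end num $  — expand K ::= end end
step 5: stack=$ num G end end  input=end end if num end end num $  — match end
step 6: stack=$ num G end  input=end if num end end num $  — match end
step 7: stack=$ num G  input=if num end end num $  — expand G ::= if num G K
step 8: stack=$ num K G num if  input=if num end end num $  — match if
step 9: stack=$ num K G num  input=num end end num $  — match num
step 10: stack=$ num K G  input=end end num $  — expand G ::= λ
step 11: stack=$ num K  input=end end num $  — expand K ::= end end
step 12: stack=$ num end end  input=end end num $  — match end
step 13: stack=$ num end  input=end num $  — match end
Stack after step 13: $ num (top = num).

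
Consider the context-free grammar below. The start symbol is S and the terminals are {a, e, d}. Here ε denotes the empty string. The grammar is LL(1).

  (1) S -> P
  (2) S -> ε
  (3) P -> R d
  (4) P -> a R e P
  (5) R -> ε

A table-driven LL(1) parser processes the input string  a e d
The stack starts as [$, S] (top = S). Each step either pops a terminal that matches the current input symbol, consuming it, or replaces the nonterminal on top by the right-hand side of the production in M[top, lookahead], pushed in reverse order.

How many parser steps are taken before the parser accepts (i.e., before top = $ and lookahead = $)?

step 1: stack=$ S  input=a e d $  — expand S -> P
step 2: stack=$ P  input=a e d $  — expand P -> a R e P
step 3: stack=$ P e R a  input=a e d $  — match a
step 4: stack=$ P e R  input=e d $  — expand R -> ε
step 5: stack=$ P e  input=e d $  — match e
step 6: stack=$ P  input=d $  — expand P -> R d
step 7: stack=$ d R  input=d $  — expand R -> ε
step 8: stack=$ d  input=d $  — match d
Accept reached after 8 steps.

8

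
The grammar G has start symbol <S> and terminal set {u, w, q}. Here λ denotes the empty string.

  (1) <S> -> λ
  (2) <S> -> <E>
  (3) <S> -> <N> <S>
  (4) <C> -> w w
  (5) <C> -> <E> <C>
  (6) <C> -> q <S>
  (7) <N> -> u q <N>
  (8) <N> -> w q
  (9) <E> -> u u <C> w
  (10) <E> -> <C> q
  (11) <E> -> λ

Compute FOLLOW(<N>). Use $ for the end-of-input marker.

{$, q, u, w}

FIRST(<N>) = {u, w}
FIRST(<S>) = {λ, q, u, w}  (via <E>, <N> <S>)
FIRST(<C>) = {q, u, w}  (via <E> <C>)
FIRST(<E>) = {λ, q, u, w}  (via <C> q)
FOLLOW(<S>) includes $ since <S> is the start symbol.
FOLLOW(<C>): in <C>-><E> <C>, the suffix after <C> is empty (adds nothing new); in <E>->u u <C> w, <C> is followed by w with FIRST {w}; in <E>-><C> q, <C> is followed by q with FIRST {q}. Thus FOLLOW(<C>) = {q, w}.
FOLLOW(<S>): in <S>-><N> <S>, the suffix after <S> is empty (adds nothing new); in <C>->q <S>, the suffix after <S> is empty, so FOLLOW(<S>) ⊇ FOLLOW(<C>) = {q, w}. Thus FOLLOW(<S>) = {$, q, w}.
FOLLOW(<N>): in <S>-><N> <S>, <N> is followed by <S> with FIRST {λ, q, u, w}; in <S>-><N> <S>, the suffix after <N> is nullable, so FOLLOW(<N>) ⊇ FOLLOW(<S>) = {$, q, w}; in <N>->u q <N>, the suffix after <N> is empty (adds nothing new). Thus FOLLOW(<N>) = {$, q, u, w}.
FOLLOW(<E>): in <S>-><E>, the suffix after <E> is empty, so FOLLOW(<E>) ⊇ FOLLOW(<S>) = {$, q, w}; in <C>-><E> <C>, <E> is followed by <C> with FIRST {q, u, w}. Thus FOLLOW(<E>) = {$, q, u, w}.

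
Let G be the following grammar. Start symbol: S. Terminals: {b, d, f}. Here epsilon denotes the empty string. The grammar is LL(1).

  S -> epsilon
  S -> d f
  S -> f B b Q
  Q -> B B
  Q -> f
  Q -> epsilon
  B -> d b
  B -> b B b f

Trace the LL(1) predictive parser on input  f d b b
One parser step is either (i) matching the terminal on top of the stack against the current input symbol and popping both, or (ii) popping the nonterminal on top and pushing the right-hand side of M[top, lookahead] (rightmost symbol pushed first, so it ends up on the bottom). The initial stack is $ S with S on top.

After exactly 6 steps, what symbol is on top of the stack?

     Stack      Input      Action
  1  $ S        f d b b $  expand S -> f B b Q
  2  $ Q b B f  f d b b $  match f
  3  $ Q b B    d b b $    expand B -> d b
  4  $ Q b b d  d b b $    match d
  5  $ Q b b    b b $      match b
  6  $ Q b      b $        match b
Stack after step 6: $ Q (top = Q).

Q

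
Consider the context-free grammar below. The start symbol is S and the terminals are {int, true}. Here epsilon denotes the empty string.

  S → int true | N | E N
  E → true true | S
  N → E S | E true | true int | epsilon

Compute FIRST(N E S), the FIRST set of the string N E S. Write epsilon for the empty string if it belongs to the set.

FIRST(S): from S→int true we get {int}; from S→N we get {epsilon, int, true}; from S→E N we get {epsilon, int, true}. So FIRST(S) = {epsilon, int, true}.
FIRST(E): from E→true true we get {true}; from E→S we get {epsilon, int, true}. So FIRST(E) = {epsilon, int, true}.
FIRST(N): from N→E S we get {epsilon, int, true}; from N→E true we get {int, true}; from N→true int we get {true}; from N→epsilon we get {epsilon}. So FIRST(N) = {epsilon, int, true}.
FIRST(N E S): take FIRST of each symbol in turn, carrying on past any symbol whose FIRST contains epsilon; result {epsilon, int, true}.

{epsilon, int, true}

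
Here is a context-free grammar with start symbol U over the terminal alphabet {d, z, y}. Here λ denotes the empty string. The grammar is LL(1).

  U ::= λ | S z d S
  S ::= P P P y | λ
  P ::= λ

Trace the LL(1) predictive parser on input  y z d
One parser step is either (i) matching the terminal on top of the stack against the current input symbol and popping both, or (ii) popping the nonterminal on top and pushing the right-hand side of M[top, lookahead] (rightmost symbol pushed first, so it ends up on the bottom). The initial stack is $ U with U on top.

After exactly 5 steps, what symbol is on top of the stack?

y

     Stack            Input    Action
  1  $ U              y z d $  expand U ::= S z d S
  2  $ S d z S        y z d $  expand S ::= P P P y
  3  $ S d z y P P P  y z d $  expand P ::= λ
  4  $ S d z y P P    y z d $  expand P ::= λ
  5  $ S d z y P      y z d $  expand P ::= λ
Stack after step 5: $ S d z y (top = y).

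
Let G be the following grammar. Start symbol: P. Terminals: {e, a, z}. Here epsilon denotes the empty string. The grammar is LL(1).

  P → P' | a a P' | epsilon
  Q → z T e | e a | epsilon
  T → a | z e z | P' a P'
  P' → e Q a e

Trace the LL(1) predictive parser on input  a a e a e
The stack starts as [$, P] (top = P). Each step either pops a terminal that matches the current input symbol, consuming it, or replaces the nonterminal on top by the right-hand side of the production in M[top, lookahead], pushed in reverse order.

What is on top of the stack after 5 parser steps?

Q

step 1: stack=$ P  input=a a e a e $  — expand P → a a P'
step 2: stack=$ P' a a  input=a a e a e $  — match a
step 3: stack=$ P' a  input=a e a e $  — match a
step 4: stack=$ P'  input=e a e $  — expand P' → e Q a e
step 5: stack=$ e a Q e  input=e a e $  — match e
Stack after step 5: $ e a Q (top = Q).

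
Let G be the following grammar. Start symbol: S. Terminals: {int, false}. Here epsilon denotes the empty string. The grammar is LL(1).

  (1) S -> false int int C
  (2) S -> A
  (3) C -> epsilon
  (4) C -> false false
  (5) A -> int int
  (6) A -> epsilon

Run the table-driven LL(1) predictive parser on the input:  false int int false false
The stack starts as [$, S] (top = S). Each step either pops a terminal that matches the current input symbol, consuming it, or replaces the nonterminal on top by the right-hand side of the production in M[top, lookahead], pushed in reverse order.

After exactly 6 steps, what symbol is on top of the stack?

false

     Stack              Input                        Action
  1  $ S                false int int false false $  expand S -> false int int C
  2  $ C int int false  false int int false false $  match false
  3  $ C int int        int int false false $        match int
  4  $ C int            int false false $            match int
  5  $ C                false false $                expand C -> false false
  6  $ false false      false false $                match false
Stack after step 6: $ false (top = false).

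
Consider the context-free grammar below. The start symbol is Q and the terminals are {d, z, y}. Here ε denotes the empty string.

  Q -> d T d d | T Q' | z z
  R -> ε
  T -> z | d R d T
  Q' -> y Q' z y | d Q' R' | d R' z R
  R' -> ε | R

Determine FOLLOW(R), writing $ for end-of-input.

FIRST(R): from R->ε we get {ε}. So FIRST(R) = {ε}.
FIRST(T): from T->z we get {z}; from T->d R d T we get {d}. So FIRST(T) = {d, z}.
FIRST(Q'): from Q'->y Q' z y we get {y}; from Q'->d Q' R' we get {d}; from Q'->d R' z R we get {d}. So FIRST(Q') = {d, y}.
FIRST(Q): from Q->d T d d we get {d}; from Q->T Q' we get {d, z}; from Q->z z we get {z}. So FIRST(Q) = {d, z}.
FIRST(R'): from R'->ε we get {ε}; from R'->R we get {ε}. So FIRST(R') = {ε}.
FOLLOW(Q) includes $ since Q is the start symbol.
FOLLOW(Q): Q appears on no right-hand side. Thus FOLLOW(Q) = {$}.
FOLLOW(T): in Q->d T d d, T is followed by d d with FIRST {d}; in Q->T Q', T is followed by Q' with FIRST {d, y}; in T->d R d T, the suffix after T is empty (adds nothing new). Thus FOLLOW(T) = {d, y}.
FOLLOW(Q'): in Q->T Q', the suffix after Q' is empty, so FOLLOW(Q') ⊇ FOLLOW(Q) = {$}; in Q'->y Q' z y, Q' is followed by z y with FIRST {z}; in Q'->d Q' R', Q' is followed by R' with FIRST {ε}; in Q'->d Q' R', the suffix after Q' is nullable (adds nothing new). Thus FOLLOW(Q') = {$, z}.
FOLLOW(R'): in Q'->d Q' R', the suffix after R' is empty, so FOLLOW(R') ⊇ FOLLOW(Q') = {$, z}; in Q'->d R' z R, R' is followed by z R with FIRST {z}. Thus FOLLOW(R') = {$, z}.
FOLLOW(R): in T->d R d T, R is followed by d T with FIRST {d}; in Q'->d R' z R, the suffix after R is empty, so FOLLOW(R) ⊇ FOLLOW(Q') = {$, z}; in R'->R, the suffix after R is empty, so FOLLOW(R) ⊇ FOLLOW(R') = {$, z}. Thus FOLLOW(R) = {$, d, z}.

{$, d, z}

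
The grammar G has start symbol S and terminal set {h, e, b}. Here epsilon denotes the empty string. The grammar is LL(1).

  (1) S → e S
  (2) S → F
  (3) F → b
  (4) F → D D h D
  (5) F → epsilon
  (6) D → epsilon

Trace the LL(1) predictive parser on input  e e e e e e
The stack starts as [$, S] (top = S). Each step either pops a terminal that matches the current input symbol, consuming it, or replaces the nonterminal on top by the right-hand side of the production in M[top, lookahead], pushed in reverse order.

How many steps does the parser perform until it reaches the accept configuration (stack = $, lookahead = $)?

step 1: stack=$ S  input=e e e e e e $  — expand S → e S
step 2: stack=$ S e  input=e e e e e e $  — match e
step 3: stack=$ S  input=e e e e e $  — expand S → e S
step 4: stack=$ S e  input=e e e e e $  — match e
step 5: stack=$ S  input=e e e e $  — expand S → e S
step 6: stack=$ S e  input=e e e e $  — match e
step 7: stack=$ S  input=e e e $  — expand S → e S
step 8: stack=$ S e  input=e e e $  — match e
step 9: stack=$ S  input=e e $  — expand S → e S
step 10: stack=$ S e  input=e e $  — match e
step 11: stack=$ S  input=e $  — expand S → e S
step 12: stack=$ S e  input=e $  — match e
step 13: stack=$ S  input=$  — expand S → F
step 14: stack=$ F  input=$  — expand F → epsilon
Accept reached after 14 steps.

14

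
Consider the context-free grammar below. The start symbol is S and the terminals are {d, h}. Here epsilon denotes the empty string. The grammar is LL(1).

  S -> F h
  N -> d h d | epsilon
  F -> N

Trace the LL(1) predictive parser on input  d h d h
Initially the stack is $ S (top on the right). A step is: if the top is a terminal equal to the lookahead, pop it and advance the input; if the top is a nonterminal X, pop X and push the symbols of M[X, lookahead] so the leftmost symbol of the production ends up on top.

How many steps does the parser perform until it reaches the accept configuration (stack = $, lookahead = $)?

step 1: stack=$ S  input=d h d h $  — expand S -> F h
step 2: stack=$ h F  input=d h d h $  — expand F -> N
step 3: stack=$ h N  input=d h d h $  — expand N -> d h d
step 4: stack=$ h d h d  input=d h d h $  — match d
step 5: stack=$ h d h  input=h d h $  — match h
step 6: stack=$ h d  input=d h $  — match d
step 7: stack=$ h  input=h $  — match h
Accept reached after 7 steps.

7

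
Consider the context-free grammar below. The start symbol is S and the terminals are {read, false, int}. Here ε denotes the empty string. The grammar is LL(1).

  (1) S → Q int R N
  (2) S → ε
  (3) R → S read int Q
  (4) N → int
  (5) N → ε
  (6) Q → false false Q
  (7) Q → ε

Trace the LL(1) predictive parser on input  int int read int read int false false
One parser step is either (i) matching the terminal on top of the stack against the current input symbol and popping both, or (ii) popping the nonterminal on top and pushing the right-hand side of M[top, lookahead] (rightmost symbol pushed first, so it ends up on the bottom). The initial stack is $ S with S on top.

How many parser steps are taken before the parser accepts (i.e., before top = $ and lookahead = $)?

20

step 1: stack=$ S  input=int int read int read int false false $  — expand S → Q int R N
step 2: stack=$ N R int Q  input=int int read int read int false false $  — expand Q → ε
step 3: stack=$ N R int  input=int int read int read int false false $  — match int
step 4: stack=$ N R  input=int read int read int false false $  — expand R → S read int Q
step 5: stack=$ N Q int read S  input=int read int read int false false $  — expand S → Q int R N
step 6: stack=$ N Q int read N R int Q  input=int read int read int false false $  — expand Q → ε
step 7: stack=$ N Q int read N R int  input=int read int read int false false $  — match int
step 8: stack=$ N Q int read N R  input=read int read int false false $  — expand R → S read int Q
step 9: stack=$ N Q int read N Q int read S  input=read int read int false false $  — expand S → ε
step 10: stack=$ N Q int read N Q int read  input=read int read int false false $  — match read
step 11: stack=$ N Q int read N Q int  input=int read int false false $  — match int
step 12: stack=$ N Q int read N Q  input=read int false false $  — expand Q → ε
step 13: stack=$ N Q int read N  input=read int false false $  — expand N → ε
step 14: stack=$ N Q int read  input=read int false false $  — match read
step 15: stack=$ N Q int  input=int false false $  — match int
step 16: stack=$ N Q  input=false false $  — expand Q → false false Q
step 17: stack=$ N Q false false  input=false false $  — match false
step 18: stack=$ N Q false  input=false $  — match false
step 19: stack=$ N Q  input=$  — expand Q → ε
step 20: stack=$ N  input=$  — expand N → ε
Accept reached after 20 steps.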